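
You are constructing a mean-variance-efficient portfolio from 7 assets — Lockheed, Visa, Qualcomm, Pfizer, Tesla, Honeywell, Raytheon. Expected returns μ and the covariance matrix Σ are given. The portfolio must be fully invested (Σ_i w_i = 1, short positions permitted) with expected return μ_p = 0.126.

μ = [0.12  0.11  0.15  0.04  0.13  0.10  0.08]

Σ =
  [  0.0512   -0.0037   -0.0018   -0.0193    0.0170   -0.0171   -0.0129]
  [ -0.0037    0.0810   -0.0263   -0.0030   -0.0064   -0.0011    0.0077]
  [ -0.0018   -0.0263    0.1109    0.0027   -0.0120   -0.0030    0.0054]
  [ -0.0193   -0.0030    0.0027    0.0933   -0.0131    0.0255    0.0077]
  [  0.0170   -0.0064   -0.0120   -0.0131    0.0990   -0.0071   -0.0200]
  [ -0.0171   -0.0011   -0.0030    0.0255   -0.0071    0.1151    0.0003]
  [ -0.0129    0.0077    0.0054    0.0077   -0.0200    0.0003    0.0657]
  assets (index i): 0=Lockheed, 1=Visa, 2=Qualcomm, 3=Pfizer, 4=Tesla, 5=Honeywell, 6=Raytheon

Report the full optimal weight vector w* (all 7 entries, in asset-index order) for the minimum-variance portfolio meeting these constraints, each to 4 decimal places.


0.2369  0.2081  0.2455  -0.0608  0.1636  0.1245  0.0822

p=Σ⁻¹μ = [3.2262  2.1750  2.0334  0.8307  1.7262  1.3395  1.8511]
q=Σ⁻¹𝟙 = [31.0217  18.3210  14.3982  14.5171  14.6256  11.4793  20.6795]
a=μᵀp=1.471062  b=𝟙ᵀp=13.181954  c=𝟙ᵀq=125.042490  D=ac−b²=10.181284
λ₁=(c·0.126−b)/D = (125.042490·0.126−13.181954)/10.181284 = 0.252758
λ₂=(a−b·0.126)/D = (1.471062−13.181954·0.126)/10.181284 = -0.018648
w* = 0.252758·p + -0.018648·q:
  w_0 = 0.252758·3.2262 + -0.018648·31.0217 = 0.2369  (Lockheed)
  w_1 = 0.252758·2.1750 + -0.018648·18.3210 = 0.2081  (Visa)
  w_2 = 0.252758·2.0334 + -0.018648·14.3982 = 0.2455  (Qualcomm)
  w_3 = 0.252758·0.8307 + -0.018648·14.5171 = -0.0608  (Pfizer)
  w_4 = 0.252758·1.7262 + -0.018648·14.6256 = 0.1636  (Tesla)
  w_5 = 0.252758·1.3395 + -0.018648·11.4793 = 0.1245  (Honeywell)
  w_6 = 0.252758·1.8511 + -0.018648·20.6795 = 0.0822  (Raytheon)
Σw_i=1.0000  μᵀw=0.1260
σ²=wᵀΣw=λ₁·μ_p+λ₂ = 0.252758·0.126 + -0.018648 = 0.013199 ≈ 0.0132


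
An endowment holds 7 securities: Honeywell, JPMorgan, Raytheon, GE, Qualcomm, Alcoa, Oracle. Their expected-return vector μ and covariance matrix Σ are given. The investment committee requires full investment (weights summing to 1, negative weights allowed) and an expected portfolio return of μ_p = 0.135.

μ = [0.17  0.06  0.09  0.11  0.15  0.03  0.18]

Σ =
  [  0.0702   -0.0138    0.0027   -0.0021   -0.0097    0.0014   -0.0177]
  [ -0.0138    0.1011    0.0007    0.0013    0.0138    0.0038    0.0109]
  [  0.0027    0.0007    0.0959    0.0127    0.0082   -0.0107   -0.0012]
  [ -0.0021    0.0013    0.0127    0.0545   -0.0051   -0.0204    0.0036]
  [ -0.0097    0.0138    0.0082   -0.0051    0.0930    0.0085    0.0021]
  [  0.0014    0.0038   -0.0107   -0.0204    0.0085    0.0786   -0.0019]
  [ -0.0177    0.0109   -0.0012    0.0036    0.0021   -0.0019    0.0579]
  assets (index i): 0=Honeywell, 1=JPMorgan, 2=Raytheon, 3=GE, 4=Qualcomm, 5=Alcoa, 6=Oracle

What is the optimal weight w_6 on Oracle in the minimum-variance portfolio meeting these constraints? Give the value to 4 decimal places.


x=Σ⁻¹μ = [3.7975  0.3578  0.5151  2.2624  1.8658  0.8498  4.0326]
y=Σ⁻¹𝟙 = [22.7597  8.2025  8.0563  23.6366  10.3108  18.5596  21.6170]
a=μᵀx=1.993487  b=𝟙ᵀx=13.680883  c=𝟙ᵀy=113.142711  D=ac−b²=38.381982
λ₁=(c·0.135−b)/D = (113.142711·0.135−13.680883)/38.381982 = 0.041514
λ₂=(a−b·0.135)/D = (1.993487−13.680883·0.135)/38.381982 = 0.003819
w* = 0.041514·x + 0.003819·y:
  w_0 = 0.041514·3.7975 + 0.003819·22.7597 = 0.2446  (Honeywell)
  w_1 = 0.041514·0.3578 + 0.003819·8.2025 = 0.0462  (JPMorgan)
  w_2 = 0.041514·0.5151 + 0.003819·8.0563 = 0.0521  (Raytheon)
  w_3 = 0.041514·2.2624 + 0.003819·23.6366 = 0.1842  (GE)
  w_4 = 0.041514·1.8658 + 0.003819·10.3108 = 0.1168  (Qualcomm)
  w_5 = 0.041514·0.8498 + 0.003819·18.5596 = 0.1061  (Alcoa)
  w_6 = 0.041514·4.0326 + 0.003819·21.6170 = 0.2500  (Oracle)
Σw_i=1.0000  μᵀw=0.1350
σ²=wᵀΣw=λ₁·μ_p+λ₂ = 0.041514·0.135 + 0.003819 = 0.009423 ≈ 0.0094

0.2500


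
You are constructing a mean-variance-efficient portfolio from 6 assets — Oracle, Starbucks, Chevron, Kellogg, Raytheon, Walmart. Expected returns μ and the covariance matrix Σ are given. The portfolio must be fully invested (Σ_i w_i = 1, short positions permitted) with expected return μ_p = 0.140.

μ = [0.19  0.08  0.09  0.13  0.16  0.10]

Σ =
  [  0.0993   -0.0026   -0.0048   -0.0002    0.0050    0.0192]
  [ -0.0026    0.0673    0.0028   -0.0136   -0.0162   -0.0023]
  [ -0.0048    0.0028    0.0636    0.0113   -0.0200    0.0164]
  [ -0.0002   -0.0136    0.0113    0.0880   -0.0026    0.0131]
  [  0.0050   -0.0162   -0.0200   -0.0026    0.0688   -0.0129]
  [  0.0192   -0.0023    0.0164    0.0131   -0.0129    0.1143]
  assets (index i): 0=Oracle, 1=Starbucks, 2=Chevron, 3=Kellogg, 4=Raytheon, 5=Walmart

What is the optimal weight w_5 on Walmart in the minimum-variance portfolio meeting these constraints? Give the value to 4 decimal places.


0.0157

g=Σ⁻¹μ = [1.8017  2.3602  2.1375  1.5973  3.5312  0.5285]
h=Σ⁻¹𝟙 = [9.0742  23.5599  19.9826  12.2928  26.9076  6.4595]
a=μᵀg=1.549026  b=𝟙ᵀg=11.956560  c=𝟙ᵀh=98.276659  D=ac−b²=9.273732
λ₁=(c·0.140−b)/D = (98.276659·0.140−11.956560)/9.273732 = 0.194331
λ₂=(a−b·0.140)/D = (1.549026−11.956560·0.140)/9.273732 = -0.013467
w* = 0.194331·g + -0.013467·h:
  w_0 = 0.194331·1.8017 + -0.013467·9.0742 = 0.2279  (Oracle)
  w_1 = 0.194331·2.3602 + -0.013467·23.5599 = 0.1414  (Starbucks)
  w_2 = 0.194331·2.1375 + -0.013467·19.9826 = 0.1463  (Chevron)
  w_3 = 0.194331·1.5973 + -0.013467·12.2928 = 0.1449  (Kellogg)
  w_4 = 0.194331·3.5312 + -0.013467·26.9076 = 0.3239  (Raytheon)
  w_5 = 0.194331·0.5285 + -0.013467·6.4595 = 0.0157  (Walmart)
Σw_i=1.0000  μᵀw=0.1400
σ²=wᵀΣw=λ₁·μ_p+λ₂ = 0.194331·0.140 + -0.013467 = 0.013739 ≈ 0.0137


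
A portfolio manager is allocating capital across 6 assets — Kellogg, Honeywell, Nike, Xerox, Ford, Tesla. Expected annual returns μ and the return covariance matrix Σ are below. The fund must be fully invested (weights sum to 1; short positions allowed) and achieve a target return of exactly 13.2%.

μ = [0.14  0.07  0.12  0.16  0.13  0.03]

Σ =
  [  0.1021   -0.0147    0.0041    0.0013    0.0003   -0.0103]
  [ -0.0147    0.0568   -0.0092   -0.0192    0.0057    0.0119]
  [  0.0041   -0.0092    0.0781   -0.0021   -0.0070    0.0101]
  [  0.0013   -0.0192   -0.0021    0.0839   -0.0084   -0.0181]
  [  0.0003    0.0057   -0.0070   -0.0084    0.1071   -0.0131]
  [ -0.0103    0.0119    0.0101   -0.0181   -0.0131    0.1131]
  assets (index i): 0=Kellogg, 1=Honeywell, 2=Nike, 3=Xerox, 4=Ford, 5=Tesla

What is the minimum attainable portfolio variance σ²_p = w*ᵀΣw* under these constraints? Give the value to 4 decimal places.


0.0153

p=Σ⁻¹μ = [1.6973  2.6555  1.8921  2.8125  1.4846  0.5935]
q=Σ⁻¹𝟙 = [13.9223  27.7211  15.6107  21.9309  11.8698  10.6834]
a=μᵀp=1.311349  b=𝟙ᵀp=11.135410  c=𝟙ᵀq=101.738269  D=ac−b²=9.417059
λ₁=(c·0.132−b)/D = (101.738269·0.132−11.135410)/9.417059 = 0.243605
λ₂=(a−b·0.132)/D = (1.311349−11.135410·0.132)/9.417059 = -0.016834
w* = 0.243605·p + -0.016834·q:
  w_0 = 0.243605·1.6973 + -0.016834·13.9223 = 0.1791  (Kellogg)
  w_1 = 0.243605·2.6555 + -0.016834·27.7211 = 0.1802  (Honeywell)
  w_2 = 0.243605·1.8921 + -0.016834·15.6107 = 0.1981  (Nike)
  w_3 = 0.243605·2.8125 + -0.016834·21.9309 = 0.3159  (Xerox)
  w_4 = 0.243605·1.4846 + -0.016834·11.8698 = 0.1618  (Ford)
  w_5 = 0.243605·0.5935 + -0.016834·10.6834 = -0.0353  (Tesla)
Σw_i=1.0000  μᵀw=0.1320
σ²=wᵀΣw=λ₁·μ_p+λ₂ = 0.243605·0.132 + -0.016834 = 0.015322 ≈ 0.0153


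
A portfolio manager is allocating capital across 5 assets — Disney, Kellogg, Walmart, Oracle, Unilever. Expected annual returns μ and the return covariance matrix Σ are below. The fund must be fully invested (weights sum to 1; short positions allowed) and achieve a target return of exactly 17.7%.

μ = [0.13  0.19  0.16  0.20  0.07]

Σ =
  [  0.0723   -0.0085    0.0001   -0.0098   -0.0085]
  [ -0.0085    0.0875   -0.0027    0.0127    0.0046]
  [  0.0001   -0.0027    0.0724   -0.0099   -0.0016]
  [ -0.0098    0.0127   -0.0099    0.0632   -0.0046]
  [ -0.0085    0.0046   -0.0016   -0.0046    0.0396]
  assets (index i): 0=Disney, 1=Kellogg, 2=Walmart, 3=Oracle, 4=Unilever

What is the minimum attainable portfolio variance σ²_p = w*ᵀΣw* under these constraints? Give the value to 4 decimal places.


p=Σ⁻¹μ = [2.8579  1.8293  2.8664  3.8883  2.7361]
q=Σ⁻¹𝟙 = [21.7149  9.1322  17.9113  22.5036  32.1905]
a=μᵀp=2.146888  b=𝟙ᵀp=14.177896  c=𝟙ᵀq=103.452363  D=ac−b²=21.087933
λ₁=(c·0.177−b)/D = (103.452363·0.177−14.177896)/21.087933 = 0.195997
λ₂=(a−b·0.177)/D = (2.146888−14.177896·0.177)/21.087933 = -0.017195
w* = 0.195997·p + -0.017195·q:
  w_0 = 0.195997·2.8579 + -0.017195·21.7149 = 0.1868  (Disney)
  w_1 = 0.195997·1.8293 + -0.017195·9.1322 = 0.2015  (Kellogg)
  w_2 = 0.195997·2.8664 + -0.017195·17.9113 = 0.2538  (Walmart)
  w_3 = 0.195997·3.8883 + -0.017195·22.5036 = 0.3751  (Oracle)
  w_4 = 0.195997·2.7361 + -0.017195·32.1905 = -0.0172  (Unilever)
Σw_i=1.0000  μᵀw=0.1770
σ²=wᵀΣw=λ₁·μ_p+λ₂ = 0.195997·0.177 + -0.017195 = 0.017497 ≈ 0.0175

0.0175


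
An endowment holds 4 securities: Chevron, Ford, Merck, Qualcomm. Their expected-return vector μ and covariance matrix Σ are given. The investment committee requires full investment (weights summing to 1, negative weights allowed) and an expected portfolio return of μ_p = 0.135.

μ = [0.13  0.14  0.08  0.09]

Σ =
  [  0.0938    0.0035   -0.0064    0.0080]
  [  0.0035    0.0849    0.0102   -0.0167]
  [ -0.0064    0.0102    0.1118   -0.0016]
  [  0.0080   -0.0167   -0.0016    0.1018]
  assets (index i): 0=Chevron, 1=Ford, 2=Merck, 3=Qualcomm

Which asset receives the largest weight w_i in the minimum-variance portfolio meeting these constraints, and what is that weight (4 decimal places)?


p=Σ⁻¹μ = [1.2735  1.7310  0.6460  1.0781]
q=Σ⁻¹𝟙 = [9.8144  12.5625  8.5212  11.2467]
a=μᵀp=0.556593  b=𝟙ᵀp=4.728517  c=𝟙ᵀq=42.144763  D=ac−b²=1.098627
λ₁=(c·0.135−b)/D = (42.144763·0.135−4.728517)/1.098627 = 0.874752
λ₂=(a−b·0.135)/D = (0.556593−4.728517·0.135)/1.098627 = -0.074417
w* = 0.874752·p + -0.074417·q:
  w_0 = 0.874752·1.2735 + -0.074417·9.8144 = 0.3836  (Chevron)
  w_1 = 0.874752·1.7310 + -0.074417·12.5625 = 0.5793  (Ford)
  w_2 = 0.874752·0.6460 + -0.074417·8.5212 = -0.0691  (Merck)
  w_3 = 0.874752·1.0781 + -0.074417·11.2467 = 0.1061  (Qualcomm)
Σw_i=1.0000  μᵀw=0.1350
σ²=wᵀΣw=λ₁·μ_p+λ₂ = 0.874752·0.135 + -0.074417 = 0.043675 ≈ 0.0437

Ford (0.5793)


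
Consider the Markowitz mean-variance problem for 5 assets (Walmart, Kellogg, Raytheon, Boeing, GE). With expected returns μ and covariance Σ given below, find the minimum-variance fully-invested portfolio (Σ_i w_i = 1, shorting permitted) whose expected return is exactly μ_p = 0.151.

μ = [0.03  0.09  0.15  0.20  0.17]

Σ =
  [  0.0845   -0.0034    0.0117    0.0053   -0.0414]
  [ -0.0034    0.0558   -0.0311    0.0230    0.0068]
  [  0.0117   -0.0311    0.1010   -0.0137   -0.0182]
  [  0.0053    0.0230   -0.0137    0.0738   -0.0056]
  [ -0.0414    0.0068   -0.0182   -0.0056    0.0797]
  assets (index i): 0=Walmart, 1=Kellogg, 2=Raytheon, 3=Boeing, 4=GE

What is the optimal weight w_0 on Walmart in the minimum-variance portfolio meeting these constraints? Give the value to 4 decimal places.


0.1014

x=Σ⁻¹μ = [1.6628  1.6713  2.8671  2.8836  3.7115]
y=Σ⁻¹𝟙 = [22.9219  23.1256  20.8619  10.6939  27.9961]
a=μᵀx=1.838045  b=𝟙ᵀx=12.796364  c=𝟙ᵀy=105.599395  D=ac−b²=30.349519
λ₁=(c·0.151−b)/D = (105.599395·0.151−12.796364)/30.349519 = 0.103763
λ₂=(a−b·0.151)/D = (1.838045−12.796364·0.151)/30.349519 = -0.003104
w* = 0.103763·x + -0.003104·y:
  w_0 = 0.103763·1.6628 + -0.003104·22.9219 = 0.1014  (Walmart)
  w_1 = 0.103763·1.6713 + -0.003104·23.1256 = 0.1016  (Kellogg)
  w_2 = 0.103763·2.8671 + -0.003104·20.8619 = 0.2327  (Raytheon)
  w_3 = 0.103763·2.8836 + -0.003104·10.6939 = 0.2660  (Boeing)
  w_4 = 0.103763·3.7115 + -0.003104·27.9961 = 0.2982  (GE)
Σw_i=1.0000  μᵀw=0.1510
σ²=wᵀΣw=λ₁·μ_p+λ₂ = 0.103763·0.151 + -0.003104 = 0.012564 ≈ 0.0126


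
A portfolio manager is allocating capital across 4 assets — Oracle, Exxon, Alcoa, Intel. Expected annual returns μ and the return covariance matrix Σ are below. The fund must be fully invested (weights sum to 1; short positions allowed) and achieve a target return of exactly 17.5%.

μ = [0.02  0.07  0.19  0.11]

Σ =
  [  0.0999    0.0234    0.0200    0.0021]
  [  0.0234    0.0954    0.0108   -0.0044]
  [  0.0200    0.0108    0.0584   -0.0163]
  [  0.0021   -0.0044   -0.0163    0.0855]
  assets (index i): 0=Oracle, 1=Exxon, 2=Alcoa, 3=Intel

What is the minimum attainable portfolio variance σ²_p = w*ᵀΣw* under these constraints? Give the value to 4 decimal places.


0.0302

g=Σ⁻¹μ = [-0.7779  0.5684  4.0001  2.0975]
h=Σ⁻¹𝟙 = [4.0675  8.0992  18.5737  15.5538]
a=μᵀg=1.014984  b=𝟙ᵀg=5.888213  c=𝟙ᵀh=46.294142  D=ac−b²=12.316759
λ₁=(c·0.175−b)/D = (46.294142·0.175−5.888213)/12.316759 = 0.179695
λ₂=(a−b·0.175)/D = (1.014984−5.888213·0.175)/12.316759 = -0.001255
w* = 0.179695·g + -0.001255·h:
  w_0 = 0.179695·-0.7779 + -0.001255·4.0675 = -0.1449  (Oracle)
  w_1 = 0.179695·0.5684 + -0.001255·8.0992 = 0.0920  (Exxon)
  w_2 = 0.179695·4.0001 + -0.001255·18.5737 = 0.6955  (Alcoa)
  w_3 = 0.179695·2.0975 + -0.001255·15.5538 = 0.3574  (Intel)
Σw_i=1.0000  μᵀw=0.1750
σ²=wᵀΣw=λ₁·μ_p+λ₂ = 0.179695·0.175 + -0.001255 = 0.030192 ≈ 0.0302


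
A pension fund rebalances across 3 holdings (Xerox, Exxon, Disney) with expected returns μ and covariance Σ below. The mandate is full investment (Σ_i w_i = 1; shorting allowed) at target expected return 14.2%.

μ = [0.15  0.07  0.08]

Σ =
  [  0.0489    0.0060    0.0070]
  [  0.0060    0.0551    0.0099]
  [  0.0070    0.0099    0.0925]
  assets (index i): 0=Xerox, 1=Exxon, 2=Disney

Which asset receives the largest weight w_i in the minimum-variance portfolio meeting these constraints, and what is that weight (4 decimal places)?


Xerox (0.8917)

u=Σ⁻¹μ = [2.8829  0.8568  0.5550]
v=Σ⁻¹𝟙 = [17.5002  14.8238  7.8999]
a=μᵀu=0.536811  b=𝟙ᵀu=4.294682  c=𝟙ᵀv=40.223861  D=ac−b²=3.148302
λ₁=(c·0.142−b)/D = (40.223861·0.142−4.294682)/3.148302 = 0.450118
λ₂=(a−b·0.142)/D = (0.536811−4.294682·0.142)/3.148302 = -0.023198
w* = 0.450118·u + -0.023198·v:
  w_0 = 0.450118·2.8829 + -0.023198·17.5002 = 0.8917  (Xerox)
  w_1 = 0.450118·0.8568 + -0.023198·14.8238 = 0.0418  (Exxon)
  w_2 = 0.450118·0.5550 + -0.023198·7.8999 = 0.0666  (Disney)
Σw_i=1.0000  μᵀw=0.1420
σ²=wᵀΣw=λ₁·μ_p+λ₂ = 0.450118·0.142 + -0.023198 = 0.040719 ≈ 0.0407


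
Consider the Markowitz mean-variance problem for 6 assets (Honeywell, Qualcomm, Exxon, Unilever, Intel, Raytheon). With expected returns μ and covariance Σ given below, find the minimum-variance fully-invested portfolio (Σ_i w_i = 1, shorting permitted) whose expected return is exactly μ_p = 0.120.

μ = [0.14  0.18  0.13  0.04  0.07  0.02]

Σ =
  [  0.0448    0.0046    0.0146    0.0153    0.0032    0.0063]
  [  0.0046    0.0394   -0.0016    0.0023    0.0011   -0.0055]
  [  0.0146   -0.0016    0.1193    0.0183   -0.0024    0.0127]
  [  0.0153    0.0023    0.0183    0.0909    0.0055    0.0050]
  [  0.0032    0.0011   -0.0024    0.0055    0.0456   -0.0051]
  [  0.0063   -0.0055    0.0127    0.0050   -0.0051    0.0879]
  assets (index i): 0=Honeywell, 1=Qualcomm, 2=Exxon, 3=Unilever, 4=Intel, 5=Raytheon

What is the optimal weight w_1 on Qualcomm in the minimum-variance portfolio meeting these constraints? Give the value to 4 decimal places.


0.3549

p=Σ⁻¹μ = [2.3602  4.3535  0.9090  -0.3509  1.3881  0.2999]
q=Σ⁻¹𝟙 = [12.9912  24.8871  5.4781  5.1150  21.4497  12.1648]
a=μᵀp=1.321370  b=𝟙ᵀp=8.959965  c=𝟙ᵀq=82.085779  D=ac−b²=28.184684
λ₁=(c·0.120−b)/D = (82.085779·0.120−8.959965)/28.184684 = 0.031589
λ₂=(a−b·0.120)/D = (1.321370−8.959965·0.120)/28.184684 = 0.008734
w* = 0.031589·p + 0.008734·q:
  w_0 = 0.031589·2.3602 + 0.008734·12.9912 = 0.1880  (Honeywell)
  w_1 = 0.031589·4.3535 + 0.008734·24.8871 = 0.3549  (Qualcomm)
  w_2 = 0.031589·0.9090 + 0.008734·5.4781 = 0.0766  (Exxon)
  w_3 = 0.031589·-0.3509 + 0.008734·5.1150 = 0.0336  (Unilever)
  w_4 = 0.031589·1.3881 + 0.008734·21.4497 = 0.2312  (Intel)
  w_5 = 0.031589·0.2999 + 0.008734·12.1648 = 0.1157  (Raytheon)
Σw_i=1.0000  μᵀw=0.1200
σ²=wᵀΣw=λ₁·μ_p+λ₂ = 0.031589·0.120 + 0.008734 = 0.012525 ≈ 0.0125


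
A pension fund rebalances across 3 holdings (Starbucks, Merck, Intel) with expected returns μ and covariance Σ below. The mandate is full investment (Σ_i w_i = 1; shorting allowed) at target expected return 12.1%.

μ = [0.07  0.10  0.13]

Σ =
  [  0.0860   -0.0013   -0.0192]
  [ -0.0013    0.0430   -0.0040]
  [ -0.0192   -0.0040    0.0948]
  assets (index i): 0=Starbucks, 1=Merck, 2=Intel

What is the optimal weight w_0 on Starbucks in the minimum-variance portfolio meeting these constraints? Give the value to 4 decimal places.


u=Σ⁻¹μ = [1.2380  2.5238  1.7285]
v=Σ⁻¹𝟙 = [15.2898  25.0858  14.7037]
a=μᵀu=0.563750  b=𝟙ᵀu=5.490346  c=𝟙ᵀv=55.079300  D=ac−b²=0.907073
λ₁=(c·0.121−b)/D = (55.079300·0.121−5.490346)/0.907073 = 1.294547
λ₂=(a−b·0.121)/D = (0.563750−5.490346·0.121)/0.907073 = -0.110886
w* = 1.294547·u + -0.110886·v:
  w_0 = 1.294547·1.2380 + -0.110886·15.2898 = -0.0928  (Starbucks)
  w_1 = 1.294547·2.5238 + -0.110886·25.0858 = 0.4855  (Merck)
  w_2 = 1.294547·1.7285 + -0.110886·14.7037 = 0.6072  (Intel)
Σw_i=1.0000  μᵀw=0.1210
σ²=wᵀΣw=λ₁·μ_p+λ₂ = 1.294547·0.121 + -0.110886 = 0.045754 ≈ 0.0458

-0.0928


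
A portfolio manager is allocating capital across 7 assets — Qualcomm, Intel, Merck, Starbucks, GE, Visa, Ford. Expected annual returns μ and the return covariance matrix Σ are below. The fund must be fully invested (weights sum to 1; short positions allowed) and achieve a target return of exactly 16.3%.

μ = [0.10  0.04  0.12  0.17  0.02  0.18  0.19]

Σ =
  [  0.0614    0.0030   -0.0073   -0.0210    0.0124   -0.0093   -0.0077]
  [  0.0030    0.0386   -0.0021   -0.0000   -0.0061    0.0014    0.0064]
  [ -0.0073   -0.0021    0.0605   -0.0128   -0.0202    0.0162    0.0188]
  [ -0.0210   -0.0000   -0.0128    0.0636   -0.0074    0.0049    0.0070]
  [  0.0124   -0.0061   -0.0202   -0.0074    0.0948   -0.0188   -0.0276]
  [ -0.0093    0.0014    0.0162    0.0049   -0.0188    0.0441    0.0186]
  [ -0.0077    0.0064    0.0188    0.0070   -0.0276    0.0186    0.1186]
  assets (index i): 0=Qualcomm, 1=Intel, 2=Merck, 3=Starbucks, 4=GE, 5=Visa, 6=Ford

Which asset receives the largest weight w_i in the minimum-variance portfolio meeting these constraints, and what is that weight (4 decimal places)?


g=Σ⁻¹μ = [3.6840  0.8689  2.6273  4.2245  1.6851  3.7195  0.9373]
h=Σ⁻¹𝟙 = [28.1894  27.2749  27.7715  31.0796  22.5722  21.8767  4.3754]
a=μᵀg=2.317901  b=𝟙ᵀg=17.746629  c=𝟙ᵀh=163.139771  D=ac−b²=63.198953
λ₁=(c·0.163−b)/D = (163.139771·0.163−17.746629)/63.198953 = 0.139957
λ₂=(a−b·0.163)/D = (2.317901−17.746629·0.163)/63.198953 = -0.009095
w* = 0.139957·g + -0.009095·h:
  w_0 = 0.139957·3.6840 + -0.009095·28.1894 = 0.2592  (Qualcomm)
  w_1 = 0.139957·0.8689 + -0.009095·27.2749 = -0.1265  (Intel)
  w_2 = 0.139957·2.6273 + -0.009095·27.7715 = 0.1151  (Merck)
  w_3 = 0.139957·4.2245 + -0.009095·31.0796 = 0.3086  (Starbucks)
  w_4 = 0.139957·1.6851 + -0.009095·22.5722 = 0.0305  (GE)
  w_5 = 0.139957·3.7195 + -0.009095·21.8767 = 0.3216  (Visa)
  w_6 = 0.139957·0.9373 + -0.009095·4.3754 = 0.0914  (Ford)
Σw_i=1.0000  μᵀw=0.1630
σ²=wᵀΣw=λ₁·μ_p+λ₂ = 0.139957·0.163 + -0.009095 = 0.013718 ≈ 0.0137

Visa (0.3216)


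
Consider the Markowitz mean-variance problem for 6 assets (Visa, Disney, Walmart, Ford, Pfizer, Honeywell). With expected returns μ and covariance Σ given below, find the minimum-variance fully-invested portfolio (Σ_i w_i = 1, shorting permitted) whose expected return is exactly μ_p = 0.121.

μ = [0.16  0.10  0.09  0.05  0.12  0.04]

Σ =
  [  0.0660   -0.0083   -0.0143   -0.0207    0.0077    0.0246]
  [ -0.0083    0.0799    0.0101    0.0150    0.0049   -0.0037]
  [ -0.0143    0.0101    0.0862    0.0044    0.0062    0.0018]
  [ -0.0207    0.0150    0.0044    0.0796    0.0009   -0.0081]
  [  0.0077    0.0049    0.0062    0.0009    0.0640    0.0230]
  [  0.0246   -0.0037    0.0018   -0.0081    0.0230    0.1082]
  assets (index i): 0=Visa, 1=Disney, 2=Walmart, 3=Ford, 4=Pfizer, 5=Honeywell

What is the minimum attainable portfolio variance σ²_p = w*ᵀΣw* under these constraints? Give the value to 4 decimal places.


0.0154

p=Σ⁻¹μ = [3.2392  1.0970  1.3025  1.1162  1.4676  -0.5793]
q=Σ⁻¹𝟙 = [21.6105  9.7799  12.4658  15.9109  9.5446  3.6181]
a=μᵀp=0.953949  b=𝟙ᵀp=7.643211  c=𝟙ᵀq=72.929817  D=ac−b²=11.152675
λ₁=(c·0.121−b)/D = (72.929817·0.121−7.643211)/11.152675 = 0.105921
λ₂=(a−b·0.121)/D = (0.953949−7.643211·0.121)/11.152675 = 0.002611
w* = 0.105921·p + 0.002611·q:
  w_0 = 0.105921·3.2392 + 0.002611·21.6105 = 0.3995  (Visa)
  w_1 = 0.105921·1.0970 + 0.002611·9.7799 = 0.1417  (Disney)
  w_2 = 0.105921·1.3025 + 0.002611·12.4658 = 0.1705  (Walmart)
  w_3 = 0.105921·1.1162 + 0.002611·15.9109 = 0.1598  (Ford)
  w_4 = 0.105921·1.4676 + 0.002611·9.5446 = 0.1804  (Pfizer)
  w_5 = 0.105921·-0.5793 + 0.002611·3.6181 = -0.0519  (Honeywell)
Σw_i=1.0000  μᵀw=0.1210
σ²=wᵀΣw=λ₁·μ_p+λ₂ = 0.105921·0.121 + 0.002611 = 0.015427 ≈ 0.0154


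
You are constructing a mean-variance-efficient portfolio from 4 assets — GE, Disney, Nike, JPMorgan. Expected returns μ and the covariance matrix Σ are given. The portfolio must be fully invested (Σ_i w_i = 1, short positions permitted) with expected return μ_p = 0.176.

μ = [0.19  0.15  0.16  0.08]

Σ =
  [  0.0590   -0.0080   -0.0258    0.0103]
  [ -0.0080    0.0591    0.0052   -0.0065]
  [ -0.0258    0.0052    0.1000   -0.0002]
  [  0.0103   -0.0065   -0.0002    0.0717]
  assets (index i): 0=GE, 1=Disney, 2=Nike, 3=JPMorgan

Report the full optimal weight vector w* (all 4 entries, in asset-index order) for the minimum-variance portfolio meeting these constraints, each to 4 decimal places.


x=Σ⁻¹μ = [4.6598  3.0159  2.6468  0.7272]
y=Σ⁻¹𝟙 = [24.1873  20.2139  15.2139  12.3473]
a=μᵀx=1.819412  b=𝟙ᵀx=11.049696  c=𝟙ᵀy=71.962513  D=ac−b²=8.833713
λ₁=(c·0.176−b)/D = (71.962513·0.176−11.049696)/8.833713 = 0.182902
λ₂=(a−b·0.176)/D = (1.819412−11.049696·0.176)/8.833713 = -0.014188
w* = 0.182902·x + -0.014188·y:
  w_0 = 0.182902·4.6598 + -0.014188·24.1873 = 0.5091  (GE)
  w_1 = 0.182902·3.0159 + -0.014188·20.2139 = 0.2648  (Disney)
  w_2 = 0.182902·2.6468 + -0.014188·15.2139 = 0.2683  (Nike)
  w_3 = 0.182902·0.7272 + -0.014188·12.3473 = -0.0422  (JPMorgan)
Σw_i=1.0000  μᵀw=0.1760
σ²=wᵀΣw=λ₁·μ_p+λ₂ = 0.182902·0.176 + -0.014188 = 0.018003 ≈ 0.0180

0.5091  0.2648  0.2683  -0.0422


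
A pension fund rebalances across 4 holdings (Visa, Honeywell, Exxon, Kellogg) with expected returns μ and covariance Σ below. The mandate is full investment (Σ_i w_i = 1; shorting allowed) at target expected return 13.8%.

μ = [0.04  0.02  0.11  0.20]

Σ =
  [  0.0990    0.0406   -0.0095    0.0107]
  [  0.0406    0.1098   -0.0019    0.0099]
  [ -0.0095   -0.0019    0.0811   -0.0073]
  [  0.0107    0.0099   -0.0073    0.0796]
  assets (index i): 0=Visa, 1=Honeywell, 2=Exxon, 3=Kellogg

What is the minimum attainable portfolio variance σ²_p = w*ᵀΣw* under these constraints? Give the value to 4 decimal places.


0.0282

u=Σ⁻¹μ = [0.3380  -0.1523  1.6296  2.6355]
v=Σ⁻¹𝟙 = [8.0025  5.3031  14.4863  12.1561]
a=μᵀu=0.716834  b=𝟙ᵀu=4.450867  c=𝟙ᵀv=39.947919  D=ac−b²=8.825829
λ₁=(c·0.138−b)/D = (39.947919·0.138−4.450867)/8.825829 = 0.120323
λ₂=(a−b·0.138)/D = (0.716834−4.450867·0.138)/8.825829 = 0.011627
w* = 0.120323·u + 0.011627·v:
  w_0 = 0.120323·0.3380 + 0.011627·8.0025 = 0.1337  (Visa)
  w_1 = 0.120323·-0.1523 + 0.011627·5.3031 = 0.0433  (Honeywell)
  w_2 = 0.120323·1.6296 + 0.011627·14.4863 = 0.3645  (Exxon)
  w_3 = 0.120323·2.6355 + 0.011627·12.1561 = 0.4584  (Kellogg)
Σw_i=1.0000  μᵀw=0.1380
σ²=wᵀΣw=λ₁·μ_p+λ₂ = 0.120323·0.138 + 0.011627 = 0.028231 ≈ 0.0282


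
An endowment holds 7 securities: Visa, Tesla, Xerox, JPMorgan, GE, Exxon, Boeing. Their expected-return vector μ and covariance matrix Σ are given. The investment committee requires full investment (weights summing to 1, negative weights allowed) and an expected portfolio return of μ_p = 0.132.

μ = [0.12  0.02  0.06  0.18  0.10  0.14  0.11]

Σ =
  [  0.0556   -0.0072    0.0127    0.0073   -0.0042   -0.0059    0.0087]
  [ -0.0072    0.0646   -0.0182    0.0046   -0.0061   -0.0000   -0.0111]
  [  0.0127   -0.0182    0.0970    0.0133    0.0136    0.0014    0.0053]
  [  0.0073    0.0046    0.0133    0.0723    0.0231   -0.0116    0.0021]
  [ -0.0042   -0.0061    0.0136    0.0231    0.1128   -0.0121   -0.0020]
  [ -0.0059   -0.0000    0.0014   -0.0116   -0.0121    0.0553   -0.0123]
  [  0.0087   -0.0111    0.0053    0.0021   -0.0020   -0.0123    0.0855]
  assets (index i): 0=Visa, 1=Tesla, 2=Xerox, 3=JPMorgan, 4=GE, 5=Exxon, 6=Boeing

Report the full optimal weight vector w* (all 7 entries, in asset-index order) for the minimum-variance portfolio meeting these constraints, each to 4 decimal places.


u=Σ⁻¹μ = [2.1756  0.7066  -0.1617  2.5234  0.9547  3.8810  1.6856]
v=Σ⁻¹𝟙 = [19.1862  23.0558  7.9664  9.3884  11.2339  27.9815  16.3006]
a=μᵀu=1.543943  b=𝟙ᵀu=11.765231  c=𝟙ᵀv=115.112843  D=ac−b²=39.306981
λ₁=(c·0.132−b)/D = (115.112843·0.132−11.765231)/39.306981 = 0.087253
λ₂=(a−b·0.132)/D = (1.543943−11.765231·0.132)/39.306981 = -0.000231
w* = 0.087253·u + -0.000231·v:
  w_0 = 0.087253·2.1756 + -0.000231·19.1862 = 0.1854  (Visa)
  w_1 = 0.087253·0.7066 + -0.000231·23.0558 = 0.0563  (Tesla)
  w_2 = 0.087253·-0.1617 + -0.000231·7.9664 = -0.0159  (Xerox)
  w_3 = 0.087253·2.5234 + -0.000231·9.3884 = 0.2180  (JPMorgan)
  w_4 = 0.087253·0.9547 + -0.000231·11.2339 = 0.0807  (GE)
  w_5 = 0.087253·3.8810 + -0.000231·27.9815 = 0.3322  (Exxon)
  w_6 = 0.087253·1.6856 + -0.000231·16.3006 = 0.1433  (Boeing)
Σw_i=1.0000  μᵀw=0.1320
σ²=wᵀΣw=λ₁·μ_p+λ₂ = 0.087253·0.132 + -0.000231 = 0.011287 ≈ 0.0113

0.1854  0.0563  -0.0159  0.2180  0.0807  0.3322  0.1433


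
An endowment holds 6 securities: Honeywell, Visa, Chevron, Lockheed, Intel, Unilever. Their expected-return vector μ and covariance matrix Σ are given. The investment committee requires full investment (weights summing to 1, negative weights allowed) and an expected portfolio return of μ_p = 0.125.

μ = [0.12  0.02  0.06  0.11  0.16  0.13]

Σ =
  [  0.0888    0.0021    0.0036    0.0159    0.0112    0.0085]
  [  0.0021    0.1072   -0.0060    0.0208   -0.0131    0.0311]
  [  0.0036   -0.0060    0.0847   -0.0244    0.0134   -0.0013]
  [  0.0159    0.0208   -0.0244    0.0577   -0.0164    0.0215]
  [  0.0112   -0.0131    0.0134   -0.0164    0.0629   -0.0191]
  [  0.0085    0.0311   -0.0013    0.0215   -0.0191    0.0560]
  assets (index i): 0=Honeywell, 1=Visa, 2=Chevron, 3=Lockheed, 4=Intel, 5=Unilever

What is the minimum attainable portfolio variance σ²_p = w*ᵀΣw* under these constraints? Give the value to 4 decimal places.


0.0126

x=Σ⁻¹μ = [0.1445  -0.6589  0.7899  2.3673  3.7579  3.0566]
y=Σ⁻¹𝟙 = [2.0657  4.3002  15.0716  22.7847  23.6581  14.8268]
a=μᵀx=1.310577  b=𝟙ᵀx=9.457284  c=𝟙ᵀy=82.707118  D=ac−b²=18.953839
λ₁=(c·0.125−b)/D = (82.707118·0.125−9.457284)/18.953839 = 0.046487
λ₂=(a−b·0.125)/D = (1.310577−9.457284·0.125)/18.953839 = 0.006775
w* = 0.046487·x + 0.006775·y:
  w_0 = 0.046487·0.1445 + 0.006775·2.0657 = 0.0207  (Honeywell)
  w_1 = 0.046487·-0.6589 + 0.006775·4.3002 = -0.0015  (Visa)
  w_2 = 0.046487·0.7899 + 0.006775·15.0716 = 0.1388  (Chevron)
  w_3 = 0.046487·2.3673 + 0.006775·22.7847 = 0.2644  (Lockheed)
  w_4 = 0.046487·3.7579 + 0.006775·23.6581 = 0.3350  (Intel)
  w_5 = 0.046487·3.0566 + 0.006775·14.8268 = 0.2425  (Unilever)
Σw_i=1.0000  μᵀw=0.1250
σ²=wᵀΣw=λ₁·μ_p+λ₂ = 0.046487·0.125 + 0.006775 = 0.012586 ≈ 0.0126


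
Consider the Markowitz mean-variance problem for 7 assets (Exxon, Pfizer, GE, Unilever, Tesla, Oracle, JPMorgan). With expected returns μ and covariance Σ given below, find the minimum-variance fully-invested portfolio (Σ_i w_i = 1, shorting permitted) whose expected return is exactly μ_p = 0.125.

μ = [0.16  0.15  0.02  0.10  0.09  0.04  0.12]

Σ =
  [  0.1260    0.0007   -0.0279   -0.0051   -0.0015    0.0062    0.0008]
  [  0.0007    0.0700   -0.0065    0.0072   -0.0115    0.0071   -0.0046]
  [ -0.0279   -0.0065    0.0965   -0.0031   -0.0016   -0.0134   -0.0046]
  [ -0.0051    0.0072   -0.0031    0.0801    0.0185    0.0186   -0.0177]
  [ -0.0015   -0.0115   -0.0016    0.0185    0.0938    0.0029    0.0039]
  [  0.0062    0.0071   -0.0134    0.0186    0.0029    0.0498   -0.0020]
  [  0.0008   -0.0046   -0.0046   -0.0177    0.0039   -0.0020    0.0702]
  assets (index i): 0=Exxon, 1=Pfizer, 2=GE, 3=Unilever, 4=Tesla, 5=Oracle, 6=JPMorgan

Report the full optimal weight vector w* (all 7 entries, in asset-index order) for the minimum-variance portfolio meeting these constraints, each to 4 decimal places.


g=Σ⁻¹μ = [1.5272  2.3624  0.9807  1.4438  0.9118  0.0372  2.2255]
h=Σ⁻¹𝟙 = [11.5125  15.8833  18.6190  10.3310  9.7367  17.7277  18.9436]
a=μᵀg=1.113323  b=𝟙ᵀg=9.488617  c=𝟙ᵀh=102.753846  D=ac−b²=24.364389
λ₁=(c·0.125−b)/D = (102.753846·0.125−9.488617)/24.364389 = 0.137726
λ₂=(a−b·0.125)/D = (1.113323−9.488617·0.125)/24.364389 = -0.002986
w* = 0.137726·g + -0.002986·h:
  w_0 = 0.137726·1.5272 + -0.002986·11.5125 = 0.1760  (Exxon)
  w_1 = 0.137726·2.3624 + -0.002986·15.8833 = 0.2779  (Pfizer)
  w_2 = 0.137726·0.9807 + -0.002986·18.6190 = 0.0795  (GE)
  w_3 = 0.137726·1.4438 + -0.002986·10.3310 = 0.1680  (Unilever)
  w_4 = 0.137726·0.9118 + -0.002986·9.7367 = 0.0965  (Tesla)
  w_5 = 0.137726·0.0372 + -0.002986·17.7277 = -0.0478  (Oracle)
  w_6 = 0.137726·2.2255 + -0.002986·18.9436 = 0.2499  (JPMorgan)
Σw_i=1.0000  μᵀw=0.1250
σ²=wᵀΣw=λ₁·μ_p+λ₂ = 0.137726·0.125 + -0.002986 = 0.014230 ≈ 0.0142

0.1760  0.2779  0.0795  0.1680  0.0965  -0.0478  0.2499


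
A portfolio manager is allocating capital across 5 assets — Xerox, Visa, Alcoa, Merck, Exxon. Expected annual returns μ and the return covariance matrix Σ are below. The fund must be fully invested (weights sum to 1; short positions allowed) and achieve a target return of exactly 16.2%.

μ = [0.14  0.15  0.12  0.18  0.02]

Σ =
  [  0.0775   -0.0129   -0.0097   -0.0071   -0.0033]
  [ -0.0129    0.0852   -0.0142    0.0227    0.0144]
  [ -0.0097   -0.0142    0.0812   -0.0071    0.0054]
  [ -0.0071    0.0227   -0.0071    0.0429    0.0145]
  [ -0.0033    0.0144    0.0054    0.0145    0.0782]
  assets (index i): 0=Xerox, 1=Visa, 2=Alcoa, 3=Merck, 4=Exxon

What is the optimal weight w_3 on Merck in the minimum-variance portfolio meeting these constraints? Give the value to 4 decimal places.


0.4206

g=Σ⁻¹μ = [2.7599  1.5412  2.5391  4.5733  -0.9349]
h=Σ⁻¹𝟙 = [19.1999  10.8104  17.9639  21.5896  6.3636]
a=μᵀg=1.726755  b=𝟙ᵀg=10.478612  c=𝟙ᵀh=75.927406  D=ac−b²=21.306738
λ₁=(c·0.162−b)/D = (75.927406·0.162−10.478612)/21.306738 = 0.085495
λ₂=(a−b·0.162)/D = (1.726755−10.478612·0.162)/21.306738 = 0.001371
w* = 0.085495·g + 0.001371·h:
  w_0 = 0.085495·2.7599 + 0.001371·19.1999 = 0.2623  (Xerox)
  w_1 = 0.085495·1.5412 + 0.001371·10.8104 = 0.1466  (Visa)
  w_2 = 0.085495·2.5391 + 0.001371·17.9639 = 0.2417  (Alcoa)
  w_3 = 0.085495·4.5733 + 0.001371·21.5896 = 0.4206  (Merck)
  w_4 = 0.085495·-0.9349 + 0.001371·6.3636 = -0.0712  (Exxon)
Σw_i=1.0000  μᵀw=0.1620
σ²=wᵀΣw=λ₁·μ_p+λ₂ = 0.085495·0.162 + 0.001371 = 0.015222 ≈ 0.0152


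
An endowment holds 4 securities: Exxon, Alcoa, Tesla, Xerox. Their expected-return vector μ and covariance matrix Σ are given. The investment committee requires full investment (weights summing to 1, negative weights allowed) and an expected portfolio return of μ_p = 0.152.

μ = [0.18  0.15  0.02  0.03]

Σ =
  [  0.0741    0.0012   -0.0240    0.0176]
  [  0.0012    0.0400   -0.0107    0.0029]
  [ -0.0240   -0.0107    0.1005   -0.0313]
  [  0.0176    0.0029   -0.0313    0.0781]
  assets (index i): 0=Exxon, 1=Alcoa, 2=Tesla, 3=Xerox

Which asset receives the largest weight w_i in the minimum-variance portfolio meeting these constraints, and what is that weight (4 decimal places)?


Alcoa (0.5402)

u=Σ⁻¹μ = [2.7605  4.0126  1.3311  0.1465]
v=Σ⁻¹𝟙 = [16.1850  29.2259  22.2134  16.9740]
a=μᵀu=1.129798  b=𝟙ᵀu=8.250670  c=𝟙ᵀv=84.598223  D=ac−b²=27.505301
λ₁=(c·0.152−b)/D = (84.598223·0.152−8.250670)/27.505301 = 0.167541
λ₂=(a−b·0.152)/D = (1.129798−8.250670·0.152)/27.505301 = -0.004519
w* = 0.167541·u + -0.004519·v:
  w_0 = 0.167541·2.7605 + -0.004519·16.1850 = 0.3893  (Exxon)
  w_1 = 0.167541·4.0126 + -0.004519·29.2259 = 0.5402  (Alcoa)
  w_2 = 0.167541·1.3311 + -0.004519·22.2134 = 0.1226  (Tesla)
  w_3 = 0.167541·0.1465 + -0.004519·16.9740 = -0.0522  (Xerox)
Σw_i=1.0000  μᵀw=0.1520
σ²=wᵀΣw=λ₁·μ_p+λ₂ = 0.167541·0.152 + -0.004519 = 0.020947 ≈ 0.0209


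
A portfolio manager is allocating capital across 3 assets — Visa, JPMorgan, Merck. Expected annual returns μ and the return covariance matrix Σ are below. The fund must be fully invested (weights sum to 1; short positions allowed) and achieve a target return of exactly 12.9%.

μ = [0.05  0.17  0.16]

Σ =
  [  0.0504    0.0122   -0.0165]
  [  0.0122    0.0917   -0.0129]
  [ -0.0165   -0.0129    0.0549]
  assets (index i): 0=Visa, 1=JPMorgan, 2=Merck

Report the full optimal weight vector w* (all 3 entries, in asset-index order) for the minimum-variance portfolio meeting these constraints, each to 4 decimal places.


u=Σ⁻¹μ = [1.7600  2.1760  3.9547]
v=Σ⁻¹𝟙 = [26.5256  11.4381  28.8747]
a=μᵀu=1.090674  b=𝟙ᵀu=7.890711  c=𝟙ᵀv=66.838388  D=ac−b²=10.635553
λ₁=(c·0.129−b)/D = (66.838388·0.129−7.890711)/10.635553 = 0.068773
λ₂=(a−b·0.129)/D = (1.090674−7.890711·0.129)/10.635553 = 0.006842
w* = 0.068773·u + 0.006842·v:
  w_0 = 0.068773·1.7600 + 0.006842·26.5256 = 0.3025  (Visa)
  w_1 = 0.068773·2.1760 + 0.006842·11.4381 = 0.2279  (JPMorgan)
  w_2 = 0.068773·3.9547 + 0.006842·28.8747 = 0.4695  (Merck)
Σw_i=1.0000  μᵀw=0.1290
σ²=wᵀΣw=λ₁·μ_p+λ₂ = 0.068773·0.129 + 0.006842 = 0.015714 ≈ 0.0157

0.3025  0.2279  0.4695


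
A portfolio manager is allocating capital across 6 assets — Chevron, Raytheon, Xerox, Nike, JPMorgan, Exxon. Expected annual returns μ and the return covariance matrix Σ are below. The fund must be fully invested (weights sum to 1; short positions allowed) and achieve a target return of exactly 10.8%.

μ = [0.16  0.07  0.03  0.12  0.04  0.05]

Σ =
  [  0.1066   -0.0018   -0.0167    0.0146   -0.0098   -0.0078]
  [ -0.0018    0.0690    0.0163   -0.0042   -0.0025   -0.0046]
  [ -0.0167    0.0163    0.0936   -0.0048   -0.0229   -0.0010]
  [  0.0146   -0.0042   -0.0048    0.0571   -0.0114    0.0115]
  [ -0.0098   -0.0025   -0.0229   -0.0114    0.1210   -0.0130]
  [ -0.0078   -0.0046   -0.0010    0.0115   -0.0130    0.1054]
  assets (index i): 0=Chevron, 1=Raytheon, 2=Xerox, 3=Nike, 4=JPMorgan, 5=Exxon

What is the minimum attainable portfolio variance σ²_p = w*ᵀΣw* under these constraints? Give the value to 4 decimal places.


0.0199

p=Σ⁻¹μ = [1.4837  1.0685  0.7103  1.9222  0.8455  0.5321]
q=Σ⁻¹𝟙 = [11.7848  13.5764  15.1641  17.5843  15.2137  11.0540]
a=μᵀp=0.624574  b=𝟙ᵀp=6.562215  c=𝟙ᵀq=84.377437  D=ac−b²=9.637275
λ₁=(c·0.108−b)/D = (84.377437·0.108−6.562215)/9.637275 = 0.264654
λ₂=(a−b·0.108)/D = (0.624574−6.562215·0.108)/9.637275 = -0.008731
w* = 0.264654·p + -0.008731·q:
  w_0 = 0.264654·1.4837 + -0.008731·11.7848 = 0.2898  (Chevron)
  w_1 = 0.264654·1.0685 + -0.008731·13.5764 = 0.1642  (Raytheon)
  w_2 = 0.264654·0.7103 + -0.008731·15.1641 = 0.0556  (Xerox)
  w_3 = 0.264654·1.9222 + -0.008731·17.5843 = 0.3552  (Nike)
  w_4 = 0.264654·0.8455 + -0.008731·15.2137 = 0.0909  (JPMorgan)
  w_5 = 0.264654·0.5321 + -0.008731·11.0540 = 0.0443  (Exxon)
Σw_i=1.0000  μᵀw=0.1080
σ²=wᵀΣw=λ₁·μ_p+λ₂ = 0.264654·0.108 + -0.008731 = 0.019851 ≈ 0.0199


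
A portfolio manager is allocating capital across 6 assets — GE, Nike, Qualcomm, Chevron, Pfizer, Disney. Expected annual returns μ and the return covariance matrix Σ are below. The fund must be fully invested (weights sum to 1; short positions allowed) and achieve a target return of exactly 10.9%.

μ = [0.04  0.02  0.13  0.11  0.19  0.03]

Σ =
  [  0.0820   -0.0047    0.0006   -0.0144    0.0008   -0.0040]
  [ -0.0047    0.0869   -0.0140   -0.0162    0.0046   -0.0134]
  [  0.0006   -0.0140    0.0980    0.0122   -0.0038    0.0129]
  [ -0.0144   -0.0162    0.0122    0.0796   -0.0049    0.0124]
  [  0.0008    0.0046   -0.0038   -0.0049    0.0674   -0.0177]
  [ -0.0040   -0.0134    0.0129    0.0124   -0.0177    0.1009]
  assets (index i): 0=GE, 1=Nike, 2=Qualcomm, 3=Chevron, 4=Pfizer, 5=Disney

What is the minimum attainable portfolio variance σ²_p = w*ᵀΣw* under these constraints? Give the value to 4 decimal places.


0.0125

x=Σ⁻¹μ = [0.7938  0.6996  1.2661  1.5698  3.1081  0.6121]
y=Σ⁻¹𝟙 = [16.5813  18.1135  9.6041  16.9064  18.5687  12.9255]
a=μᵀx=0.991921  b=𝟙ᵀx=8.049581  c=𝟙ᵀy=92.699486  D=ac−b²=27.154842
λ₁=(c·0.109−b)/D = (92.699486·0.109−8.049581)/27.154842 = 0.075665
λ₂=(a−b·0.109)/D = (0.991921−8.049581·0.109)/27.154842 = 0.004217
w* = 0.075665·x + 0.004217·y:
  w_0 = 0.075665·0.7938 + 0.004217·16.5813 = 0.1300  (GE)
  w_1 = 0.075665·0.6996 + 0.004217·18.1135 = 0.1293  (Nike)
  w_2 = 0.075665·1.2661 + 0.004217·9.6041 = 0.1363  (Qualcomm)
  w_3 = 0.075665·1.5698 + 0.004217·16.9064 = 0.1901  (Chevron)
  w_4 = 0.075665·3.1081 + 0.004217·18.5687 = 0.3135  (Pfizer)
  w_5 = 0.075665·0.6121 + 0.004217·12.9255 = 0.1008  (Disney)
Σw_i=1.0000  μᵀw=0.1090
σ²=wᵀΣw=λ₁·μ_p+λ₂ = 0.075665·0.109 + 0.004217 = 0.012465 ≈ 0.0125


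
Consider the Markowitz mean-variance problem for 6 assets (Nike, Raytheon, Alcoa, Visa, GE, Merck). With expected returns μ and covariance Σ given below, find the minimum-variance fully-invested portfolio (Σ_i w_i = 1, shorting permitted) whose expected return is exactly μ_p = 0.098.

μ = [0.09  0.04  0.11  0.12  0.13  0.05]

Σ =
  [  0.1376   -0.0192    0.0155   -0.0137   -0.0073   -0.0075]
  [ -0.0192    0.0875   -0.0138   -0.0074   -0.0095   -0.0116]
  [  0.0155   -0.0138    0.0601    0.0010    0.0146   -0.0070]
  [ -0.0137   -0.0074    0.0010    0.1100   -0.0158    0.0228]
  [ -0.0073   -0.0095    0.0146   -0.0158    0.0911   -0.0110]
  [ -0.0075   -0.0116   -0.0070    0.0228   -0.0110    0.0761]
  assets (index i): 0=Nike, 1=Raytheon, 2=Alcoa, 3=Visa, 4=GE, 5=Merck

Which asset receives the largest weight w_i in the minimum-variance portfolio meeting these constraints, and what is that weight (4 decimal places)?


GE (0.2396)

x=Σ⁻¹μ = [0.9419  1.3374  1.5603  1.3372  1.7383  0.9479]
y=Σ⁻¹𝟙 = [11.1891  21.5017  16.9094  10.2051  15.3784  18.2416]
a=μᵀx=0.743739  b=𝟙ᵀx=7.863000  c=𝟙ᵀy=93.425258  D=ac−b²=7.657233
λ₁=(c·0.098−b)/D = (93.425258·0.098−7.863000)/7.657233 = 0.168818
λ₂=(a−b·0.098)/D = (0.743739−7.863000·0.098)/7.657233 = -0.003505
w* = 0.168818·x + -0.003505·y:
  w_0 = 0.168818·0.9419 + -0.003505·11.1891 = 0.1198  (Nike)
  w_1 = 0.168818·1.3374 + -0.003505·21.5017 = 0.1504  (Raytheon)
  w_2 = 0.168818·1.5603 + -0.003505·16.9094 = 0.2041  (Alcoa)
  w_3 = 0.168818·1.3372 + -0.003505·10.2051 = 0.1900  (Visa)
  w_4 = 0.168818·1.7383 + -0.003505·15.3784 = 0.2396  (GE)
  w_5 = 0.168818·0.9479 + -0.003505·18.2416 = 0.0961  (Merck)
Σw_i=1.0000  μᵀw=0.0980
σ²=wᵀΣw=λ₁·μ_p+λ₂ = 0.168818·0.098 + -0.003505 = 0.013040 ≈ 0.0130
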